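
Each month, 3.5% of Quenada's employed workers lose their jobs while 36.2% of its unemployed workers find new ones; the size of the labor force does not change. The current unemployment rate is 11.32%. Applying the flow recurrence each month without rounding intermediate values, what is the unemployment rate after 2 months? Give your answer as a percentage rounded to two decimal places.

With a fixed labor force, u_{t+1} = u_t + s·(1−u_t) − f·u_t = u_t·(1−s−f) + s.
Here 1−s−f = 0.603 and s = 0.035.
u_1 = 0.113200 × 0.603 + 0.035 = 0.103260.
u_2 = 0.103260 × 0.603 + 0.035 = 0.097266.

Unemployment rate after two months ≈ 9.73%.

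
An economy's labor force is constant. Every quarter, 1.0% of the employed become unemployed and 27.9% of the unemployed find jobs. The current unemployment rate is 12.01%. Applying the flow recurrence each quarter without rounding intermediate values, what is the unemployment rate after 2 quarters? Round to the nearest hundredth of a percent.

With a fixed labor force, u_{t+1} = u_t + s·(1−u_t) − f·u_t = u_t·(1−s−f) + s.
Here 1−s−f = 0.711 and s = 0.010.
u_1 = 0.120100 × 0.711 + 0.010 = 0.095391.
u_2 = 0.095391 × 0.711 + 0.010 = 0.077823.

Unemployment rate after two quarters ≈ 7.78%.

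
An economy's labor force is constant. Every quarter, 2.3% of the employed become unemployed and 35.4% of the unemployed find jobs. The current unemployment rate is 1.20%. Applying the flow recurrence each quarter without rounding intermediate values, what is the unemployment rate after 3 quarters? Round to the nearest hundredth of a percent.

With a fixed labor force, u_{t+1} = u_t + s·(1−u_t) − f·u_t = u_t·(1−s−f) + s.
Here 1−s−f = 0.623 and s = 0.023.
u_1 = 0.012000 × 0.623 + 0.023 = 0.030476.
u_2 = 0.030476 × 0.623 + 0.023 = 0.041987.
u_3 = 0.041987 × 0.623 + 0.023 = 0.049158.

Unemployment rate after three quarters ≈ 4.92%.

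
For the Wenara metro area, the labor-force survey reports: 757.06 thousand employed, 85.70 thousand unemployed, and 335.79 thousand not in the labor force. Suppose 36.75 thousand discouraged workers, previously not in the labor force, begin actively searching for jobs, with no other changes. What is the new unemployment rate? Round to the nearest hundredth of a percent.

New unemployment rate ≈ 13.92%.

Initially, labor force = 757.06 + 85.70 = 842.76 thousand, so u = 85.70/842.76 = 10.17%.
After the change, unemployed and labor force both rise by 36.75 → E = 757.06, U = 122.45, labor force = 879.51 thousand.
New unemployment rate = 122.45 / 879.51 = 13.92%.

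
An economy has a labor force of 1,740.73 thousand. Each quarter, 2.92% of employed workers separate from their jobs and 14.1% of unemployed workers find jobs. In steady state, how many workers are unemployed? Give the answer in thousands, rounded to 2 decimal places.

Steady-state unemployment rate u* = s/(s+f) = 2.92/(2.92+14.1) = 0.171563.
Unemployed = u* × labor force = 0.171563 × 1,740.73 ≈ 298.64 thousand.

About 298.64 thousand are unemployed in steady state.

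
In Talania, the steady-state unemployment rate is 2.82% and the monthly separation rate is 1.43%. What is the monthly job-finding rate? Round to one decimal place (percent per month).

From u* = s/(s+f): f = s·(1−u)/u.
f = 1.43 × (1 − 0.0282) / 0.0282 = 1.3897 / 0.0282 ≈ 49.3% per month.

Job-finding rate ≈ 49.3% per month.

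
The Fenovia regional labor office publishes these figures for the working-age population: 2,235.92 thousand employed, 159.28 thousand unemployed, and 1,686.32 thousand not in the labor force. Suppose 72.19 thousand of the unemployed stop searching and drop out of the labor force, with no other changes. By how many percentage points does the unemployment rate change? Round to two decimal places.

Initially, labor force = 2,235.92 + 159.28 = 2,395.20 thousand, so u = 159.28/2,395.20 = 6.65%.
After the change, unemployed and labor force both fall by 72.19 → E = 2,235.92, U = 87.09, labor force = 2,323.01 thousand.
New unemployment rate = 87.09 / 2,323.01 = 3.75%.
Change = 3.75% − 6.65% = −2.90 percentage points.

The unemployment rate changes by −2.90 percentage points.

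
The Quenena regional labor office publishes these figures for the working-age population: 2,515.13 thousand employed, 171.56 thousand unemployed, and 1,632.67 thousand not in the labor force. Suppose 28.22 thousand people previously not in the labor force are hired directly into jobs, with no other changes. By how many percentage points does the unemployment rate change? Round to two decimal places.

The unemployment rate changes by −0.07 percentage points.

Initially, labor force = 2,515.13 + 171.56 = 2,686.69 thousand, so u = 171.56/2,686.69 = 6.39%.
After the change, employed and labor force both rise by 28.22; unemployed unchanged → E = 2,543.35, U = 171.56, labor force = 2,714.91 thousand.
New unemployment rate = 171.56 / 2,714.91 = 6.32%.
Change = 6.32% − 6.39% = −0.07 percentage points.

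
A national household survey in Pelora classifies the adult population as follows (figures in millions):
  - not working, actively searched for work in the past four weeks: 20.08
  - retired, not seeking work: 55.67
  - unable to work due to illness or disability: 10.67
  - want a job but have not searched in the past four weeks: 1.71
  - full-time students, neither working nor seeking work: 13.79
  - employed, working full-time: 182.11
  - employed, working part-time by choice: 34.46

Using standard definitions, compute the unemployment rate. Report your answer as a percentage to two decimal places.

Unemployment rate ≈ 8.49%.

Employed = 182.11 + 34.46 = 216.57 million.
Unemployed = 20.08 million.
Labor force = 216.57 + 20.08 = 236.65 million.
Unemployment rate = 20.08 / 236.65 = 8.49%.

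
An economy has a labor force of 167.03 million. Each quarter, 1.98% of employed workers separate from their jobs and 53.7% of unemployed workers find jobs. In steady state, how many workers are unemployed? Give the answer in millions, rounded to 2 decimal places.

Steady-state unemployment rate u* = s/(s+f) = 1.98/(1.98+53.7) = 0.035560.
Unemployed = u* × labor force = 0.035560 × 167.03 ≈ 5.94 million.

About 5.94 million are unemployed in steady state.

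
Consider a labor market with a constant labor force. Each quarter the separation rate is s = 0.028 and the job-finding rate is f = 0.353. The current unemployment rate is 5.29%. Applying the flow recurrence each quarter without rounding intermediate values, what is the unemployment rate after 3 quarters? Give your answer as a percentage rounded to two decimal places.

With a fixed labor force, u_{t+1} = u_t + s·(1−u_t) − f·u_t = u_t·(1−s−f) + s.
Here 1−s−f = 0.619 and s = 0.028.
u_1 = 0.052900 × 0.619 + 0.028 = 0.060745.
u_2 = 0.060745 × 0.619 + 0.028 = 0.065601.
u_3 = 0.065601 × 0.619 + 0.028 = 0.068607.

Unemployment rate after three quarters ≈ 6.86%.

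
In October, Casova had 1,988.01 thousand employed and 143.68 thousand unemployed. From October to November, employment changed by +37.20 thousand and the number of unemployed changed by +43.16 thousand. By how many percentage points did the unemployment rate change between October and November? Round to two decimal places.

October: labor force = 1,988.01 + 143.68 = 2,131.69; u = 143.68/2,131.69 = 6.74%.
November: labor force = 2,025.21 + 186.84 = 2,212.05; u = 186.84/2,212.05 = 8.45%.
Change = 8.45% − 6.74% = +1.71 pp.

The unemployment rate changed by +1.71 percentage points.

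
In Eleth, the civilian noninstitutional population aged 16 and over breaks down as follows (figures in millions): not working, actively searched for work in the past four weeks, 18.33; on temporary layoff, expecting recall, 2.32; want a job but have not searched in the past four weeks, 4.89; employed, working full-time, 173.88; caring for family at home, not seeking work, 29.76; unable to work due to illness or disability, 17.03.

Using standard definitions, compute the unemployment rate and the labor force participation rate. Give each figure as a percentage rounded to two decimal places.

Unemployment rate ≈ 10.62%; labor force participation rate ≈ 79.01%.

Employed = 173.88 million.
Unemployed = 18.33 + 2.32 = 20.65 million (jobless and actively searching, or on temporary layoff).
Labor force = 173.88 + 20.65 = 194.53 million.
Not in labor force = 4.89 + 29.76 + 17.03 = 51.68 million (those not working and not actively searching are outside the labor force — including those who want a job but have given up searching).
Civilian working-age population = 194.53 + 51.68 = 246.21 million.
Unemployment rate = 20.65 / 194.53 = 10.62%.
Labor force participation rate = 194.53 / 246.21 = 79.01%.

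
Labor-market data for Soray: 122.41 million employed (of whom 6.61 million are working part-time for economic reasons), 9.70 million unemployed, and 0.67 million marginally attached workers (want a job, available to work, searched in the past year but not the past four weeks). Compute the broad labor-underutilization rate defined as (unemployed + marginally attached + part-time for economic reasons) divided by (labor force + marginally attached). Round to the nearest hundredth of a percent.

Broad underutilization rate ≈ 12.79%.

Labor force = 122.41 + 9.70 = 132.11 million.
Numerator = 9.70 + 0.67 + 6.61 = 16.98 million.
Denominator = 132.11 + 0.67 = 132.78 million.
Broad rate = 16.98 / 132.78 = 12.79%.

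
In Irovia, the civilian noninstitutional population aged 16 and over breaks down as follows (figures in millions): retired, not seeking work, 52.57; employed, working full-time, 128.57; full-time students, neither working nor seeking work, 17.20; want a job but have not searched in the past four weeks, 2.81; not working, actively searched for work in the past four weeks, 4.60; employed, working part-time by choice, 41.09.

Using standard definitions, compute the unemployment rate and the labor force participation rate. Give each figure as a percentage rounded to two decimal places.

Unemployment rate ≈ 2.64%; labor force participation rate ≈ 70.60%.

Employed = 128.57 + 41.09 = 169.66 million.
Unemployed = 4.60 million.
Labor force = 169.66 + 4.60 = 174.26 million.
Not in labor force = 52.57 + 17.20 + 2.81 = 72.58 million (those not working and not actively searching are outside the labor force — including those who want a job but have given up searching).
Civilian working-age population = 174.26 + 72.58 = 246.84 million.
Unemployment rate = 4.60 / 174.26 = 2.64%.
Labor force participation rate = 174.26 / 246.84 = 70.60%.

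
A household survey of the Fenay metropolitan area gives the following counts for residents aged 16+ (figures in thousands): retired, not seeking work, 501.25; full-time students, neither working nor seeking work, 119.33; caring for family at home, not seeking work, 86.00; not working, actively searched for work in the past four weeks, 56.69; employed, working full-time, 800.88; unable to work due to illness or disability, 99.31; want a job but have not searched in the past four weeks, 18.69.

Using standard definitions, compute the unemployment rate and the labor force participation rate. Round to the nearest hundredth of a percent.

Unemployment rate ≈ 6.61%; labor force participation rate ≈ 50.98%.

Employed = 800.88 thousand.
Unemployed = 56.69 thousand.
Labor force = 800.88 + 56.69 = 857.57 thousand.
Not in labor force = 501.25 + 119.33 + 86.00 + 99.31 + 18.69 = 824.58 thousand (those not working and not actively searching are outside the labor force — including those who want a job but have given up searching).
Civilian working-age population = 857.57 + 824.58 = 1,682.15 thousand.
Unemployment rate = 56.69 / 857.57 = 6.61%.
Labor force participation rate = 857.57 / 1,682.15 = 50.98%.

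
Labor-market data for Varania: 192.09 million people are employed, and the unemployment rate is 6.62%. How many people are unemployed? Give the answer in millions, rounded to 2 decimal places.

About 13.62 million are unemployed.

Let U be the number unemployed. The labor force is E + U, and U/(E+U) = 0.0662.
So U = 0.0662 × 192.09 / (1 − 0.0662) = 12.7164 / 0.9338 ≈ 13.62 million.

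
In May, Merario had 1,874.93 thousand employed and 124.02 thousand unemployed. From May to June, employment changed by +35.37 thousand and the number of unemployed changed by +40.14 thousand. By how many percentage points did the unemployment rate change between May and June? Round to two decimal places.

The unemployment rate changed by +1.71 percentage points.

May: labor force = 1,874.93 + 124.02 = 1,998.95; u = 124.02/1,998.95 = 6.20%.
June: labor force = 1,910.30 + 164.16 = 2,074.46; u = 164.16/2,074.46 = 7.91%.
Change = 7.91% − 6.20% = +1.71 pp.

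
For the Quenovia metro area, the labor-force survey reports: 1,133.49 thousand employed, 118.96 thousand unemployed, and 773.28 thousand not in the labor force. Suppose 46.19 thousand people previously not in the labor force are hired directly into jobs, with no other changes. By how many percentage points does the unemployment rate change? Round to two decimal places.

The unemployment rate changes by −0.34 percentage points.

Initially, labor force = 1,133.49 + 118.96 = 1,252.45 thousand, so u = 118.96/1,252.45 = 9.50%.
After the change, employed and labor force both rise by 46.19; unemployed unchanged → E = 1,179.68, U = 118.96, labor force = 1,298.64 thousand.
New unemployment rate = 118.96 / 1,298.64 = 9.16%.
Change = 9.16% − 9.50% = −0.34 percentage points.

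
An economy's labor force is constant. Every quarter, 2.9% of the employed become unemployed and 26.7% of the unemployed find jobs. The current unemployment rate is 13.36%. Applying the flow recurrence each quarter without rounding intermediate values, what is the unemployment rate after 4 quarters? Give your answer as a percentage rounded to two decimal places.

With a fixed labor force, u_{t+1} = u_t + s·(1−u_t) − f·u_t = u_t·(1−s−f) + s.
Here 1−s−f = 0.704 and s = 0.029.
u_1 = 0.133600 × 0.704 + 0.029 = 0.123054.
u_2 = 0.123054 × 0.704 + 0.029 = 0.115630.
u_3 = 0.115630 × 0.704 + 0.029 = 0.110404.
u_4 = 0.110404 × 0.704 + 0.029 = 0.106724.

Unemployment rate after four quarters ≈ 10.67%.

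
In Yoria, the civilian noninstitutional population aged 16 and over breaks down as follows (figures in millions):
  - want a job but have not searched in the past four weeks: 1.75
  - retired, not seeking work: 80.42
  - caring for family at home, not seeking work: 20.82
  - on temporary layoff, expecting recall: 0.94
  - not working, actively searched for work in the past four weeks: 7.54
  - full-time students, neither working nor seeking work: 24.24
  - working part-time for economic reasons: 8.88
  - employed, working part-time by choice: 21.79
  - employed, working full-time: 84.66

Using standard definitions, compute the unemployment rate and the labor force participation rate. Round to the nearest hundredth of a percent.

Unemployment rate ≈ 6.85%; labor force participation rate ≈ 49.32%.

Employed = 8.88 + 21.79 + 84.66 = 115.33 million (anyone who worked, including part-time for economic reasons, counts as employed).
Unemployed = 0.94 + 7.54 = 8.48 million (jobless and actively searching, or on temporary layoff).
Labor force = 115.33 + 8.48 = 123.81 million.
Not in labor force = 1.75 + 80.42 + 20.82 + 24.24 = 127.23 million (those not working and not actively searching are outside the labor force — including those who want a job but have given up searching).
Civilian working-age population = 123.81 + 127.23 = 251.04 million.
Unemployment rate = 8.48 / 123.81 = 6.85%.
Labor force participation rate = 123.81 / 251.04 = 49.32%.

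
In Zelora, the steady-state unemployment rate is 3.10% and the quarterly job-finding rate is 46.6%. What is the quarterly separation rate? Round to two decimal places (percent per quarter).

From u* = s/(s+f): s = u·f/(1−u).
s = 0.0310 × 46.6 / (1 − 0.0310) = 1.4446 / 0.9690 ≈ 1.49% per quarter.

Separation rate ≈ 1.49% per quarter.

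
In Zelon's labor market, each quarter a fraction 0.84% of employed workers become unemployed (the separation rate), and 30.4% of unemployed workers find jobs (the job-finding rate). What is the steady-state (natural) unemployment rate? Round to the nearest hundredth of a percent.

At steady state the flows balance: s·E = f·U, so U/(E+U) = s/(s+f).
u* = 0.84 / (0.84 + 30.4) = 0.84 / 31.24 = 2.69%.

Steady-state unemployment rate ≈ 2.69%.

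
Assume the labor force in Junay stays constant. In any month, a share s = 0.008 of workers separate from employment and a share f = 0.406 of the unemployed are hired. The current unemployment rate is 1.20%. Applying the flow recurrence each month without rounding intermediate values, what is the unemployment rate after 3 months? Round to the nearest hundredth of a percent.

Unemployment rate after three months ≈ 1.78%.

With a fixed labor force, u_{t+1} = u_t + s·(1−u_t) − f·u_t = u_t·(1−s−f) + s.
Here 1−s−f = 0.586 and s = 0.008.
u_1 = 0.012000 × 0.586 + 0.008 = 0.015032.
u_2 = 0.015032 × 0.586 + 0.008 = 0.016809.
u_3 = 0.016809 × 0.586 + 0.008 = 0.017850.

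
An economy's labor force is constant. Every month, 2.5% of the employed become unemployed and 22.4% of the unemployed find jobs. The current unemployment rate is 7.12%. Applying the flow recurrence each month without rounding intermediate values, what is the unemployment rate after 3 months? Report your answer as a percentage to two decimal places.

Unemployment rate after three months ≈ 8.80%.

With a fixed labor force, u_{t+1} = u_t + s·(1−u_t) − f·u_t = u_t·(1−s−f) + s.
Here 1−s−f = 0.751 and s = 0.025.
u_1 = 0.071200 × 0.751 + 0.025 = 0.078471.
u_2 = 0.078471 × 0.751 + 0.025 = 0.083932.
u_3 = 0.083932 × 0.751 + 0.025 = 0.088033.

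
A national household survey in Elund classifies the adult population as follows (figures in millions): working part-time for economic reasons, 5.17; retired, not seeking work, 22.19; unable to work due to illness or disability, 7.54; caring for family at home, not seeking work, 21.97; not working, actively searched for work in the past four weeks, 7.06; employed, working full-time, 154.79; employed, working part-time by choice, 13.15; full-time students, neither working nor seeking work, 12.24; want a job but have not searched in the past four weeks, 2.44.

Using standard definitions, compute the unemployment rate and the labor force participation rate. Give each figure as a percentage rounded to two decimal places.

Unemployment rate ≈ 3.92%; labor force participation rate ≈ 73.08%.

Employed = 5.17 + 154.79 + 13.15 = 173.11 million (anyone who worked, including part-time for economic reasons, counts as employed).
Unemployed = 7.06 million.
Labor force = 173.11 + 7.06 = 180.17 million.
Not in labor force = 22.19 + 7.54 + 21.97 + 12.24 + 2.44 = 66.38 million (those not working and not actively searching are outside the labor force — including those who want a job but have given up searching).
Civilian working-age population = 180.17 + 66.38 = 246.55 million.
Unemployment rate = 7.06 / 180.17 = 3.92%.
Labor force participation rate = 180.17 / 246.55 = 73.08%.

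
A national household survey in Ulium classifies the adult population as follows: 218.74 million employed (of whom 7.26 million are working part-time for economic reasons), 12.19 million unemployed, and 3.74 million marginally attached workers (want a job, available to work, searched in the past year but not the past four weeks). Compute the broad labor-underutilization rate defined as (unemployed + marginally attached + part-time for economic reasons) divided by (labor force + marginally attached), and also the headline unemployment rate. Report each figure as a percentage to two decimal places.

Broad underutilization rate ≈ 9.88%; headline unemployment rate ≈ 5.28%.

Labor force = 218.74 + 12.19 = 230.93 million.
Numerator = 12.19 + 3.74 + 7.26 = 23.19 million.
Denominator = 230.93 + 3.74 = 234.67 million.
Broad rate = 23.19 / 234.67 = 9.88%.
Headline unemployment rate = 12.19 / 230.93 = 5.28%.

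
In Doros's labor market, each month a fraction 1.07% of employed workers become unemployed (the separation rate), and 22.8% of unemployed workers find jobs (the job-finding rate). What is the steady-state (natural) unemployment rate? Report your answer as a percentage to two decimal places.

Steady-state unemployment rate ≈ 4.48%.

At steady state the flows balance: s·E = f·U, so U/(E+U) = s/(s+f).
u* = 1.07 / (1.07 + 22.8) = 1.07 / 23.87 = 4.48%.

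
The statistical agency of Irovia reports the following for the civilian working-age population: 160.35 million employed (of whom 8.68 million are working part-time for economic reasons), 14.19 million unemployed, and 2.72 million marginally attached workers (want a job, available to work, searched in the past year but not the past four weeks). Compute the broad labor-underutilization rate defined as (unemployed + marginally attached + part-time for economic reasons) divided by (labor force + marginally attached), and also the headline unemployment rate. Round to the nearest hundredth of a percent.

Broad underutilization rate ≈ 14.44%; headline unemployment rate ≈ 8.13%.

Labor force = 160.35 + 14.19 = 174.54 million.
Numerator = 14.19 + 2.72 + 8.68 = 25.59 million.
Denominator = 174.54 + 2.72 = 177.26 million.
Broad rate = 25.59 / 177.26 = 14.44%.
Headline unemployment rate = 14.19 / 174.54 = 8.13%.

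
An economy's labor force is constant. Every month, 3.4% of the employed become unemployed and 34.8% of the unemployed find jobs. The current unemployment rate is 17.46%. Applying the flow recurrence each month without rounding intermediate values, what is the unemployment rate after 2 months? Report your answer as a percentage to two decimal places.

With a fixed labor force, u_{t+1} = u_t + s·(1−u_t) − f·u_t = u_t·(1−s−f) + s.
Here 1−s−f = 0.618 and s = 0.034.
u_1 = 0.174600 × 0.618 + 0.034 = 0.141903.
u_2 = 0.141903 × 0.618 + 0.034 = 0.121696.

Unemployment rate after two months ≈ 12.17%.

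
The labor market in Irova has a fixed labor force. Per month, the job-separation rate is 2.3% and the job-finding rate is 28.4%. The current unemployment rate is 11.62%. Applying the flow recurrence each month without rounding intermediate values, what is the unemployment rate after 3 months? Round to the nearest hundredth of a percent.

With a fixed labor force, u_{t+1} = u_t + s·(1−u_t) − f·u_t = u_t·(1−s−f) + s.
Here 1−s−f = 0.693 and s = 0.023.
u_1 = 0.116200 × 0.693 + 0.023 = 0.103527.
u_2 = 0.103527 × 0.693 + 0.023 = 0.094744.
u_3 = 0.094744 × 0.693 + 0.023 = 0.088658.

Unemployment rate after three months ≈ 8.87%.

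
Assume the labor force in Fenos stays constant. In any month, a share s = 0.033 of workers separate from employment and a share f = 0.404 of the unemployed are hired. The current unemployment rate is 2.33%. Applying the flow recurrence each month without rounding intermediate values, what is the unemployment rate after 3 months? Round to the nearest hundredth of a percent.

With a fixed labor force, u_{t+1} = u_t + s·(1−u_t) − f·u_t = u_t·(1−s−f) + s.
Here 1−s−f = 0.563 and s = 0.033.
u_1 = 0.023300 × 0.563 + 0.033 = 0.046118.
u_2 = 0.046118 × 0.563 + 0.033 = 0.058964.
u_3 = 0.058964 × 0.563 + 0.033 = 0.066197.

Unemployment rate after three months ≈ 6.62%.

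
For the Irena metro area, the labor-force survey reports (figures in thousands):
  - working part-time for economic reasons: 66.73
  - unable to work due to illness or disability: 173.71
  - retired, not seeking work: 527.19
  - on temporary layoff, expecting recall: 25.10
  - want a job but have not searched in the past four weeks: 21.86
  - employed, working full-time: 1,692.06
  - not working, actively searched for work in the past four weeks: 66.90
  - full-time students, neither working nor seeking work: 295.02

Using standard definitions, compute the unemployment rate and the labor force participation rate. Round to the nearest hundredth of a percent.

Employed = 66.73 + 1,692.06 = 1,758.79 thousand (anyone who worked, including part-time for economic reasons, counts as employed).
Unemployed = 25.10 + 66.90 = 92.00 thousand (jobless and actively searching, or on temporary layoff).
Labor force = 1,758.79 + 92.00 = 1,850.79 thousand.
Not in labor force = 173.71 + 527.19 + 21.86 + 295.02 = 1,017.78 thousand (those not working and not actively searching are outside the labor force — including those who want a job but have given up searching).
Civilian working-age population = 1,850.79 + 1,017.78 = 2,868.57 thousand.
Unemployment rate = 92.00 / 1,850.79 = 4.97%.
Labor force participation rate = 1,850.79 / 2,868.57 = 64.52%.

Unemployment rate ≈ 4.97%; labor force participation rate ≈ 64.52%.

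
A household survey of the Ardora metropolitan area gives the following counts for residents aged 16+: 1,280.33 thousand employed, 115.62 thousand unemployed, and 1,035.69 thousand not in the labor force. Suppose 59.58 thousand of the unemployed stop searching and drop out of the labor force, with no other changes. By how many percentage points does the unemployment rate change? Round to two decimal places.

The unemployment rate changes by −4.09 percentage points.

Initially, labor force = 1,280.33 + 115.62 = 1,395.95 thousand, so u = 115.62/1,395.95 = 8.28%.
After the change, unemployed and labor force both fall by 59.58 → E = 1,280.33, U = 56.04, labor force = 1,336.37 thousand.
New unemployment rate = 56.04 / 1,336.37 = 4.19%.
Change = 4.19% − 8.28% = −4.09 percentage points.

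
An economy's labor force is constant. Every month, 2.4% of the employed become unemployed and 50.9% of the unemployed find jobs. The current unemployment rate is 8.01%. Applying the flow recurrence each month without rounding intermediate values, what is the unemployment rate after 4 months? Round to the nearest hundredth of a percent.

Unemployment rate after four months ≈ 4.67%.

With a fixed labor force, u_{t+1} = u_t + s·(1−u_t) − f·u_t = u_t·(1−s−f) + s.
Here 1−s−f = 0.467 and s = 0.024.
u_1 = 0.080100 × 0.467 + 0.024 = 0.061407.
u_2 = 0.061407 × 0.467 + 0.024 = 0.052677.
u_3 = 0.052677 × 0.467 + 0.024 = 0.048600.
u_4 = 0.048600 × 0.467 + 0.024 = 0.046696.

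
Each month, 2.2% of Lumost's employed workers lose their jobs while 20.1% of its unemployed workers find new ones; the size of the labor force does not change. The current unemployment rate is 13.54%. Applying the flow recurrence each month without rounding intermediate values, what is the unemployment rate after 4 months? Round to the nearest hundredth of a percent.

Unemployment rate after four months ≈ 11.20%.

With a fixed labor force, u_{t+1} = u_t + s·(1−u_t) − f·u_t = u_t·(1−s−f) + s.
Here 1−s−f = 0.777 and s = 0.022.
u_1 = 0.135400 × 0.777 + 0.022 = 0.127206.
u_2 = 0.127206 × 0.777 + 0.022 = 0.120839.
u_3 = 0.120839 × 0.777 + 0.022 = 0.115892.
u_4 = 0.115892 × 0.777 + 0.022 = 0.112048.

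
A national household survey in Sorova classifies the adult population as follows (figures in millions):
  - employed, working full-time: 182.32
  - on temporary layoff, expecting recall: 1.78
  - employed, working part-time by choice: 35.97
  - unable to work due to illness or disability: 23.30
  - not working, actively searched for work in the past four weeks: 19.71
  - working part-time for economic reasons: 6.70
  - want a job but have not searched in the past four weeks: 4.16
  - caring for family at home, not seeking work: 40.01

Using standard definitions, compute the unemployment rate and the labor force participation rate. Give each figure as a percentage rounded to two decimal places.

Employed = 182.32 + 35.97 + 6.70 = 224.99 million (anyone who worked, including part-time for economic reasons, counts as employed).
Unemployed = 1.78 + 19.71 = 21.49 million (jobless and actively searching, or on temporary layoff).
Labor force = 224.99 + 21.49 = 246.48 million.
Not in labor force = 23.30 + 4.16 + 40.01 = 67.47 million (those not working and not actively searching are outside the labor force — including those who want a job but have given up searching).
Civilian working-age population = 246.48 + 67.47 = 313.95 million.
Unemployment rate = 21.49 / 246.48 = 8.72%.
Labor force participation rate = 246.48 / 313.95 = 78.51%.

Unemployment rate ≈ 8.72%; labor force participation rate ≈ 78.51%.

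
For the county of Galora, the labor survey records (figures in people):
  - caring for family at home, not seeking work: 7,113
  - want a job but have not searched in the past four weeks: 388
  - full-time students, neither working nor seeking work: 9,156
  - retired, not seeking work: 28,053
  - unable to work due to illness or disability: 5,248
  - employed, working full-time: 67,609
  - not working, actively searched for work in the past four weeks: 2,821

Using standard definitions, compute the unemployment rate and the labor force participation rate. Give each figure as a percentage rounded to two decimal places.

Unemployment rate ≈ 4.01%; labor force participation rate ≈ 58.50%.

Employed = 67,609.
Unemployed = 2,821.
Labor force = 67,609 + 2,821 = 70,430.
Not in labor force = 7,113 + 388 + 9,156 + 28,053 + 5,248 = 49,958 (those not working and not actively searching are outside the labor force — including those who want a job but have given up searching).
Civilian working-age population = 70,430 + 49,958 = 120,388.
Unemployment rate = 2,821 / 70,430 = 4.01%.
Labor force participation rate = 70,430 / 120,388 = 58.50%.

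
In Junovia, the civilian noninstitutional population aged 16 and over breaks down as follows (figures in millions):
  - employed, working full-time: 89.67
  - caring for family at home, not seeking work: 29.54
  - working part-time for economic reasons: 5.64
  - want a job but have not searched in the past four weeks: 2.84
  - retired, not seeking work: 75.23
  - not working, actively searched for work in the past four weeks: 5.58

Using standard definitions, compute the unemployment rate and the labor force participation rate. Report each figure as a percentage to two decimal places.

Unemployment rate ≈ 5.53%; labor force participation rate ≈ 48.39%.

Employed = 89.67 + 5.64 = 95.31 million (anyone who worked, including part-time for economic reasons, counts as employed).
Unemployed = 5.58 million.
Labor force = 95.31 + 5.58 = 100.89 million.
Not in labor force = 29.54 + 2.84 + 75.23 = 107.61 million (those not working and not actively searching are outside the labor force — including those who want a job but have given up searching).
Civilian working-age population = 100.89 + 107.61 = 208.50 million.
Unemployment rate = 5.58 / 100.89 = 5.53%.
Labor force participation rate = 100.89 / 208.50 = 48.39%.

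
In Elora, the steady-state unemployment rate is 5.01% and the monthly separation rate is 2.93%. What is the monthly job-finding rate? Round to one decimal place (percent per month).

From u* = s/(s+f): f = s·(1−u)/u.
f = 2.93 × (1 − 0.0501) / 0.0501 = 2.7832 / 0.0501 ≈ 55.6% per month.

Job-finding rate ≈ 55.6% per month.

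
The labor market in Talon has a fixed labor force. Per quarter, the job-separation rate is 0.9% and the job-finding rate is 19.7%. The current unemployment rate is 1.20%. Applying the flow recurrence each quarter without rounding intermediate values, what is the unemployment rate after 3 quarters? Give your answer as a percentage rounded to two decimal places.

Unemployment rate after three quarters ≈ 2.78%.

With a fixed labor force, u_{t+1} = u_t + s·(1−u_t) − f·u_t = u_t·(1−s−f) + s.
Here 1−s−f = 0.794 and s = 0.009.
u_1 = 0.012000 × 0.794 + 0.009 = 0.018528.
u_2 = 0.018528 × 0.794 + 0.009 = 0.023711.
u_3 = 0.023711 × 0.794 + 0.009 = 0.027827.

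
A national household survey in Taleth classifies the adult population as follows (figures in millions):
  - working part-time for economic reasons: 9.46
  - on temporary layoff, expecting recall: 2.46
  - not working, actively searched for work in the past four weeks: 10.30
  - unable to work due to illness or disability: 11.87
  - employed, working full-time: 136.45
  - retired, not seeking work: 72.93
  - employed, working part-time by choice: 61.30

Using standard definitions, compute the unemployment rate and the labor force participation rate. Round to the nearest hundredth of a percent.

Employed = 9.46 + 136.45 + 61.30 = 207.21 million (anyone who worked, including part-time for economic reasons, counts as employed).
Unemployed = 2.46 + 10.30 = 12.76 million (jobless and actively searching, or on temporary layoff).
Labor force = 207.21 + 12.76 = 219.97 million.
Not in labor force = 11.87 + 72.93 = 84.80 million (those not working and not actively searching are outside the labor force).
Civilian working-age population = 219.97 + 84.80 = 304.77 million.
Unemployment rate = 12.76 / 219.97 = 5.80%.
Labor force participation rate = 219.97 / 304.77 = 72.18%.

Unemployment rate ≈ 5.80%; labor force participation rate ≈ 72.18%.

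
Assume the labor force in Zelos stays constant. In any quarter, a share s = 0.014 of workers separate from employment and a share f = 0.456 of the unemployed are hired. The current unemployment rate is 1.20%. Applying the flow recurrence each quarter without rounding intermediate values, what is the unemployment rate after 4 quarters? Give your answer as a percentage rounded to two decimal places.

With a fixed labor force, u_{t+1} = u_t + s·(1−u_t) − f·u_t = u_t·(1−s−f) + s.
Here 1−s−f = 0.530 and s = 0.014.
u_1 = 0.012000 × 0.530 + 0.014 = 0.020360.
u_2 = 0.020360 × 0.530 + 0.014 = 0.024791.
u_3 = 0.024791 × 0.530 + 0.014 = 0.027139.
u_4 = 0.027139 × 0.530 + 0.014 = 0.028384.

Unemployment rate after four quarters ≈ 2.84%.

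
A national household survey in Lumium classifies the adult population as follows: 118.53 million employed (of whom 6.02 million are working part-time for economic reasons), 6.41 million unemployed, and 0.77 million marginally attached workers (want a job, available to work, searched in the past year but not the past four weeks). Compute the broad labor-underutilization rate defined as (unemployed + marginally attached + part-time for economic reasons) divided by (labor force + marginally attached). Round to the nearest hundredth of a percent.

Labor force = 118.53 + 6.41 = 124.94 million.
Numerator = 6.41 + 0.77 + 6.02 = 13.20 million.
Denominator = 124.94 + 0.77 = 125.71 million.
Broad rate = 13.20 / 125.71 = 10.50%.

Broad underutilization rate ≈ 10.50%.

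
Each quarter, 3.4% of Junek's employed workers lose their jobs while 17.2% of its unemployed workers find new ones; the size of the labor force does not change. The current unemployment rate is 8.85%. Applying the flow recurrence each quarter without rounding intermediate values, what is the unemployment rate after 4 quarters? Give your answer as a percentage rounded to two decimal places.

Unemployment rate after four quarters ≈ 13.46%.

With a fixed labor force, u_{t+1} = u_t + s·(1−u_t) − f·u_t = u_t·(1−s−f) + s.
Here 1−s−f = 0.794 and s = 0.034.
u_1 = 0.088500 × 0.794 + 0.034 = 0.104269.
u_2 = 0.104269 × 0.794 + 0.034 = 0.116790.
u_3 = 0.116790 × 0.794 + 0.034 = 0.126731.
u_4 = 0.126731 × 0.794 + 0.034 = 0.134624.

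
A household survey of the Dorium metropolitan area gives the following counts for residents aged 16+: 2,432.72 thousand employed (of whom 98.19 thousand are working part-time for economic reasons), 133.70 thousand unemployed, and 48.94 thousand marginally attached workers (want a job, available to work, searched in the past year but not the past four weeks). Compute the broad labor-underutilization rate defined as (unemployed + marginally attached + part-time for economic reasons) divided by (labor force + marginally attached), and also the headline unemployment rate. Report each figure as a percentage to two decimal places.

Broad underutilization rate ≈ 10.74%; headline unemployment rate ≈ 5.21%.

Labor force = 2,432.72 + 133.70 = 2,566.42 thousand.
Numerator = 133.70 + 48.94 + 98.19 = 280.83 thousand.
Denominator = 2,566.42 + 48.94 = 2,615.36 thousand.
Broad rate = 280.83 / 2,615.36 = 10.74%.
Headline unemployment rate = 133.70 / 2,566.42 = 5.21%.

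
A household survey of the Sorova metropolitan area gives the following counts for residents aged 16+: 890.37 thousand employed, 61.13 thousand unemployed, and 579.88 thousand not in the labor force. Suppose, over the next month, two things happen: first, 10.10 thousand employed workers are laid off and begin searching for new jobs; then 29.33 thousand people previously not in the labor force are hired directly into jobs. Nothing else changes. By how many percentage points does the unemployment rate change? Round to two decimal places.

The unemployment rate changes by +0.84 percentage points.

Initially, labor force = 890.37 + 61.13 = 951.50 thousand, so u = 61.13/951.50 = 6.42%.
After the first change, employed falls and unemployed rises by 10.10; labor force unchanged → E = 880.27, U = 71.23, labor force = 951.50 thousand.
After the second change, employed and labor force both rise by 29.33; unemployed unchanged → E = 909.60, U = 71.23, labor force = 980.83 thousand.
New unemployment rate = 71.23 / 980.83 = 7.26%.
Change = 7.26% − 6.42% = +0.84 percentage points.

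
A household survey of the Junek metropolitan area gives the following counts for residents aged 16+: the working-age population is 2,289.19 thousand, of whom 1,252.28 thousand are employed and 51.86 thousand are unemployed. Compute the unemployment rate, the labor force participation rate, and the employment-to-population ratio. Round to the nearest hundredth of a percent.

Labor force = employed + unemployed = 1,252.28 + 51.86 = 1,304.14 thousand.
Unemployment rate = 51.86 / 1,304.14 = 3.98%.
Labor force participation rate = 1,304.14 / 2,289.19 = 56.97%.
Employment-population ratio = 1,252.28 / 2,289.19 = 54.70%.

Unemployment rate ≈ 3.98%; labor force participation rate ≈ 56.97%; employment-population ratio ≈ 54.70%.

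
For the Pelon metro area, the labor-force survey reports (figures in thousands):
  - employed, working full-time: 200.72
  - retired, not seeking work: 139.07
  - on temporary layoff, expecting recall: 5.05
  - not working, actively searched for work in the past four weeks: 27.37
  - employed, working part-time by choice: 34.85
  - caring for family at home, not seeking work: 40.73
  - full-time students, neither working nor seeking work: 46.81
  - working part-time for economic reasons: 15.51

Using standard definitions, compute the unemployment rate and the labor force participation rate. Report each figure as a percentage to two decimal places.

Unemployment rate ≈ 11.44%; labor force participation rate ≈ 55.58%.

Employed = 200.72 + 34.85 + 15.51 = 251.08 thousand (anyone who worked, including part-time for economic reasons, counts as employed).
Unemployed = 5.05 + 27.37 = 32.42 thousand (jobless and actively searching, or on temporary layoff).
Labor force = 251.08 + 32.42 = 283.50 thousand.
Not in labor force = 139.07 + 40.73 + 46.81 = 226.61 thousand (those not working and not actively searching are outside the labor force).
Civilian working-age population = 283.50 + 226.61 = 510.11 thousand.
Unemployment rate = 32.42 / 283.50 = 11.44%.
Labor force participation rate = 283.50 / 510.11 = 55.58%.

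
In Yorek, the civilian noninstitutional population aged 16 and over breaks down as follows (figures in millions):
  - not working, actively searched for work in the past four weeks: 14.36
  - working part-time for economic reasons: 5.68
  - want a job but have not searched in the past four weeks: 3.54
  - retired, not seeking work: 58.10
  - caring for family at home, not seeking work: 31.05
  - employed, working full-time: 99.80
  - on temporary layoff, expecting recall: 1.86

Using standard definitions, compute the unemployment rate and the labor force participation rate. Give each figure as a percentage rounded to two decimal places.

Employed = 5.68 + 99.80 = 105.48 million (anyone who worked, including part-time for economic reasons, counts as employed).
Unemployed = 14.36 + 1.86 = 16.22 million (jobless and actively searching, or on temporary layoff).
Labor force = 105.48 + 16.22 = 121.70 million.
Not in labor force = 3.54 + 58.10 + 31.05 = 92.69 million (those not working and not actively searching are outside the labor force — including those who want a job but have given up searching).
Civilian working-age population = 121.70 + 92.69 = 214.39 million.
Unemployment rate = 16.22 / 121.70 = 13.33%.
Labor force participation rate = 121.70 / 214.39 = 56.77%.

Unemployment rate ≈ 13.33%; labor force participation rate ≈ 56.77%.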